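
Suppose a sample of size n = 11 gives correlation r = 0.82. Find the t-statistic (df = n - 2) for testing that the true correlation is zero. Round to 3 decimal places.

t = r·√(n−2) / √(1−r²) with r = 0.82, n = 11
  = 0.82·√9 / √(1 − 0.6724)
  = 0.82·3.000000 / 0.572364
  = 2.460000 / 0.572364 = 4.298

4.298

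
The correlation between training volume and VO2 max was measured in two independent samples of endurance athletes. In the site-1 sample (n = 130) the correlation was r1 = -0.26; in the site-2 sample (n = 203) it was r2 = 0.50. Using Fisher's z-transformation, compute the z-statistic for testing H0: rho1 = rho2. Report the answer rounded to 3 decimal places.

Fisher z-transforms: z1 = atanh(-0.26) = -0.266108, z2 = atanh(0.50) = 0.549306; difference d = -0.815414
Var(d) = 1/127 + 1/200 = 0.0078740 + 0.0050000 = 0.0128740
z = d/√Var(d) = -0.815414 / √0.0128740 = -0.815414 / 0.113464 = -7.187

-7.187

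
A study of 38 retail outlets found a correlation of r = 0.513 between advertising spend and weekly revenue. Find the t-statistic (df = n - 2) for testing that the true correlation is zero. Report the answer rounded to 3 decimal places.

t = r·√(n−2) / √(1−r²) with r = 0.513, n = 38
  = 0.513·√36 / √(1 − 0.263169)
  = 0.513·6.000000 / 0.858389
  = 3.078000 / 0.858389 = 3.586

3.586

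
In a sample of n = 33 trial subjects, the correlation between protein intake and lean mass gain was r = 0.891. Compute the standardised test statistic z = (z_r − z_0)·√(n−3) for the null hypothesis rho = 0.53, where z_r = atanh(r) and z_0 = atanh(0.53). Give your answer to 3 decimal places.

4.582

z_r = atanh(0.891) = 1.426757,  z_0 = atanh(0.53) = 0.590145
SE = 1/√(n−3) = 1/√30 = 0.182574
z = (z_r − z_0)/SE = (1.426757 − 0.590145) / 0.182574 = 0.836612 / 0.182574 = 4.582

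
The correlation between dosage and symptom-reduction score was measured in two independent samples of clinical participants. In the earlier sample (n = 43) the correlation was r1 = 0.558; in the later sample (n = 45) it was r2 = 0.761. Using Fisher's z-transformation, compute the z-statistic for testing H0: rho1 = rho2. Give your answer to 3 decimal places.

-1.669

Fisher z-transforms: z1 = atanh(0.558) = 0.629924, z2 = atanh(0.761) = 0.998587; difference d = -0.368663
Var(d) = 1/40 + 1/42 = 0.0250000 + 0.0238095 = 0.0488095
z = d/√Var(d) = -0.368663 / √0.0488095 = -0.368663 / 0.220929 = -1.669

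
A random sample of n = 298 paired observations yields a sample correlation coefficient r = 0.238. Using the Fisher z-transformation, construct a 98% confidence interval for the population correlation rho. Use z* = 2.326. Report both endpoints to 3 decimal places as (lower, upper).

(0.107, 0.361)

Fisher z: z_r = atanh(r) = ½·ln((1+0.238)/(1−0.238)) = 0.242653
SE(z) = 1/√(n−3) = 1/√295 = 0.058222
98% ⇒ z* = 2.326; margin = 2.326·0.058222 = 0.135424
CI on z-scale: (0.107229, 0.378077)
Back-transform: tanh(0.107229) = 0.106820, tanh(0.378077) = 0.361036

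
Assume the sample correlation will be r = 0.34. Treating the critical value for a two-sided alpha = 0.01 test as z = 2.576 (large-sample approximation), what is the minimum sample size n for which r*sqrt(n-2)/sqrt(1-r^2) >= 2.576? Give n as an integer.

53

r√(n−2)/√(1−r²) ≥ 2.576  ⇔  n−2 ≥ (2.576)²·(1−r²)/r²
(1−r²)/r² = (1−0.1156)/0.1156 = 7.6505
n ≥ 2 + 6.635776·7.6505 = 2 + 50.7670 = 52.7670
⌈52.7670⌉ = 53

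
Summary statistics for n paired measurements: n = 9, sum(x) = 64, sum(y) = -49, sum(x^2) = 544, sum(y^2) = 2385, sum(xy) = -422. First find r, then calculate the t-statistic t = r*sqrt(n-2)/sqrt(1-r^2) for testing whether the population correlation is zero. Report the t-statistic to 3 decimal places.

-0.455

Numerator: nΣxy − (Σx)(Σy) = 9·(-422) − (64)(-49) = -662
Denominator: √[(nΣx²−(Σx)²)(nΣy²−(Σy)²)]
  nΣx²−(Σx)² = 9·544 − 4096 = 800;  nΣy²−(Σy)² = 9·2385 − 2401 = 19064
  √(800·19064) = √15251200 = 3905.2785
r = -662 / 3905.2785 = -0.1695
t = r·√(n−2)/√(1−r²) = -0.1695·√7 / √(1−0.028730) = -0.448455 / 0.985530 = -0.455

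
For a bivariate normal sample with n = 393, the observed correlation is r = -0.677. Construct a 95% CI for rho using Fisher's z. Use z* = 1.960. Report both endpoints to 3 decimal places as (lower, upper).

z_r = atanh(-0.677) = -0.823555;  SE = 1/√(n−3) = 1/√390 = 0.050637
z-limits: -0.823555 ± 1.960·0.050637 = -0.823555 ± 0.099249 = [-0.922804, -0.724306]
ρ-limits: (tanh -0.922804, tanh -0.724306) = (-0.727, -0.620)

(-0.727, -0.620)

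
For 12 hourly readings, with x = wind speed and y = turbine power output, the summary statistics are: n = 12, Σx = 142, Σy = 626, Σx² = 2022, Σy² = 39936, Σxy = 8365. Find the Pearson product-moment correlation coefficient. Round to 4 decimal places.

Numerator: nΣxy − (Σx)(Σy) = 12·8365 − (142)(626) = 11488
Denominator: √[(nΣx²−(Σx)²)(nΣy²−(Σy)²)]
  nΣx²−(Σx)² = 12·2022 − 20164 = 4100;  nΣy²−(Σy)² = 12·39936 − 391876 = 87356
  √(4100·87356) = √358159600 = 18925.1050
r = 11488 / 18925.1050 = 0.6070

0.6070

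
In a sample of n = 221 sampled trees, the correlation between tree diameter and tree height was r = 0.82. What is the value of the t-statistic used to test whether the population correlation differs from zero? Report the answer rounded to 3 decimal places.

21.201

1 − r² = 1 − 0.6724 = 0.3276;  √(1−r²) = 0.572364
√(n−2) = √219 = 14.798649
t = r·√(n−2)/√(1−r²) = 0.82 · 14.798649 / 0.572364 = 21.201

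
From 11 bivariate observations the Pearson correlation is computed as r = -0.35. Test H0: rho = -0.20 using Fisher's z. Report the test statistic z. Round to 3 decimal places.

-0.460

Fisher z: atanh(-0.35) = -0.365444, atanh(-0.20) = -0.202733
z = (z_r − z_0)·√(n−3) = (-0.365444 − (-0.202733))·√8 = -0.162711 · 2.828427 = -0.460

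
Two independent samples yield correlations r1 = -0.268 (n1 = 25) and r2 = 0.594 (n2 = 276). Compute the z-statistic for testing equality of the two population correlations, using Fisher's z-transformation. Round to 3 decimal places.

z1 = atanh(-0.268) = -0.274708,  z2 = atanh(0.594) = 0.683824
SE = √(1/(n1−3) + 1/(n2−3)) = √(1/22 + 1/273) = √(0.0454545 + 0.0036630) = √0.0491175 = 0.221625
z = (z1 − z2)/SE = (-0.274708 − 0.683824) / 0.221625 = -0.958532 / 0.221625 = -4.325

-4.325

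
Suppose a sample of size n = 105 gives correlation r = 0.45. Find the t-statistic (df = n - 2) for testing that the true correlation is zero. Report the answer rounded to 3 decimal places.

5.114

t = r·√(n−2) / √(1−r²) with r = 0.45, n = 105
  = 0.45·√103 / √(1 − 0.2025)
  = 0.45·10.148892 / 0.893029
  = 4.567001 / 0.893029 = 5.114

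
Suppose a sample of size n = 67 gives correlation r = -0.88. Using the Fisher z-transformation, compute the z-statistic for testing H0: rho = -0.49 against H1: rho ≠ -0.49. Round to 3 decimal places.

-6.718

z_r = atanh(-0.88) = -1.375768,  z_0 = atanh(-0.49) = -0.536060
SE = 1/√(n−3) = 1/√64 = 0.125000
z = (z_r − z_0)/SE = (-1.375768 − (-0.536060)) / 0.125000 = -0.839708 / 0.125000 = -6.718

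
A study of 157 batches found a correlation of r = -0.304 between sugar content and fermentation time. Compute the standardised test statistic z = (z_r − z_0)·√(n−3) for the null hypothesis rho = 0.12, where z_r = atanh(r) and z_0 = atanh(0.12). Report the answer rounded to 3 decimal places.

z_r = atanh(-0.304) = -0.313921,  z_0 = atanh(0.12) = 0.120581
SE = 1/√(n−3) = 1/√154 = 0.080582
z = (z_r − z_0)/SE = (-0.313921 − 0.120581) / 0.080582 = -0.434502 / 0.080582 = -5.392

-5.392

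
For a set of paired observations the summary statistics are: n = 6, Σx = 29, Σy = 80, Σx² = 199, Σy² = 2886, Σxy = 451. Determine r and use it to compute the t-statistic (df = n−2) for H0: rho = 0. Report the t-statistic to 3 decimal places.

0.401

Numerator: nΣxy − (Σx)(Σy) = 6·451 − (29)(80) = 386
Denominator: √[(nΣx²−(Σx)²)(nΣy²−(Σy)²)]
  nΣx²−(Σx)² = 6·199 − 841 = 353;  nΣy²−(Σy)² = 6·2886 − 6400 = 10916
  √(353·10916) = √3853348 = 1962.9947
r = 386 / 1962.9947 = 0.1966
t = r·√(n−2)/√(1−r²) = 0.1966·√4 / √(1−0.038652) = 0.393200 / 0.980484 = 0.401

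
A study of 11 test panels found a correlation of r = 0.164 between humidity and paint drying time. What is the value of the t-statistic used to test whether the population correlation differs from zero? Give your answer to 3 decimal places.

0.499

1 − r² = 1 − 0.026896 = 0.973104;  √(1−r²) = 0.986460
√(n−2) = √9 = 3.000000
t = r·√(n−2)/√(1−r²) = 0.164 · 3.000000 / 0.986460 = 0.499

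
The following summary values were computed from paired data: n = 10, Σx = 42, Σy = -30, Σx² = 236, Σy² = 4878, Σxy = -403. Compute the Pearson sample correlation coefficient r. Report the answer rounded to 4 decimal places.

-0.5185

Numerator: nΣxy − (Σx)(Σy) = 10·(-403) − (42)(-30) = -2770
Denominator: √[(nΣx²−(Σx)²)(nΣy²−(Σy)²)]
  nΣx²−(Σx)² = 10·236 − 1764 = 596;  nΣy²−(Σy)² = 10·4878 − 900 = 47880
  √(596·47880) = √28536480 = 5341.9547
r = -2770 / 5341.9547 = -0.5185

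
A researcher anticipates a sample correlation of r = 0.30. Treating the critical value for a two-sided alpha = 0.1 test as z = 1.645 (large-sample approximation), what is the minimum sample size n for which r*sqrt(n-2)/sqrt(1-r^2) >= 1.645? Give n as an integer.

r√(n−2)/√(1−r²) ≥ 1.645  ⇔  n−2 ≥ (1.645)²·(1−r²)/r²
(1−r²)/r² = (1−0.0900)/0.0900 = 10.1111
n ≥ 2 + 2.706025·10.1111 = 2 + 27.3609 = 29.3609
⌈29.3609⌉ = 30

30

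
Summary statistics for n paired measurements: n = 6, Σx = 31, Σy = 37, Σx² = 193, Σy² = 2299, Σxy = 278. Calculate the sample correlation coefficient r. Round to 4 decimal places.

0.3330

Numerator: nΣxy − (Σx)(Σy) = 6·278 − (31)(37) = 521
Denominator: √[(nΣx²−(Σx)²)(nΣy²−(Σy)²)]
  nΣx²−(Σx)² = 6·193 − 961 = 197;  nΣy²−(Σy)² = 6·2299 − 1369 = 12425
  √(197·12425) = √2447725 = 1564.5207
r = 521 / 1564.5207 = 0.3330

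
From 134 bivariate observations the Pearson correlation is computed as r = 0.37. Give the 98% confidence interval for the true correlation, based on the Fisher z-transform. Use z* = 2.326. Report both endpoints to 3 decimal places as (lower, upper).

Fisher z: z_r = atanh(r) = ½·ln((1+0.37)/(1−0.37)) = 0.388423
SE(z) = 1/√(n−3) = 1/√131 = 0.087370
98% ⇒ z* = 2.326; margin = 2.326·0.087370 = 0.203223
CI on z-scale: (0.185200, 0.591646)
Back-transform: tanh(0.185200) = 0.183111, tanh(0.591646) = 0.531078

(0.183, 0.531)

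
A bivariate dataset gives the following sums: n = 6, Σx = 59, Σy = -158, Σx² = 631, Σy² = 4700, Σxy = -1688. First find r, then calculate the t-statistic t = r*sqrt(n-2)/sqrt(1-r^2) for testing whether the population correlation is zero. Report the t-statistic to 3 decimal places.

S_xy = nΣxy − ΣxΣy = 6·(-1688) − 59·(-158) = -10128 − (-9322) = -806
S_xx = nΣx² − (Σx)² = 6·631 − 59² = 3786 − 3481 = 305
S_yy = nΣy² − (Σy)² = 6·4700 − (-158)² = 28200 − 24964 = 3236
r = S_xy / √(S_xx·S_yy) = -806 / √(305·3236) = -806 / √986980 = -806 / 993.4687 = -0.8113
t = r·√(n−2)/√(1−r²) = -0.8113·√4 / √(1−0.658208) = -1.622600 / 0.584630 = -2.775

-2.775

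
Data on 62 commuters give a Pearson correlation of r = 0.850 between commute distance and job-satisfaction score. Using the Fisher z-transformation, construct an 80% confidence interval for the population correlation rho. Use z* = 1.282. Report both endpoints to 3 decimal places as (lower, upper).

(0.797, 0.890)

Fisher z: z_r = atanh(r) = ½·ln((1+0.850)/(1−0.850)) = 1.256153
SE(z) = 1/√(n−3) = 1/√59 = 0.130189
80% ⇒ z* = 1.282; margin = 1.282·0.130189 = 0.166902
CI on z-scale: (1.089251, 1.423055)
Back-transform: tanh(1.089251) = 0.796605, tanh(1.423055) = 0.890235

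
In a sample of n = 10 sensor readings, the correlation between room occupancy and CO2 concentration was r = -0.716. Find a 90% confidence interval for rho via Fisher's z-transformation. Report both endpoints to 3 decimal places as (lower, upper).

Fisher z: z_r = atanh(r) = ½·ln((1+(-0.716))/(1−(-0.716))) = -0.899389
SE(z) = 1/√(n−3) = 1/√7 = 0.377964
90% ⇒ z* = 1.645; margin = 1.645·0.377964 = 0.621751
CI on z-scale: (-1.521140, -0.277638)
Back-transform: tanh(-1.521140) = -0.908896, tanh(-0.277638) = -0.270718

(-0.909, -0.271)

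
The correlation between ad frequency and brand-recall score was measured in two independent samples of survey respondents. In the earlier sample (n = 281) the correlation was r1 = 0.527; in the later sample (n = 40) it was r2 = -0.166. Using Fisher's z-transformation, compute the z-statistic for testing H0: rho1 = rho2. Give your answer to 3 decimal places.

4.306

z1 = atanh(0.527) = 0.585982,  z2 = atanh(-0.166) = -0.167550
SE = √(1/(n1−3) + 1/(n2−3)) = √(1/278 + 1/37) = √(0.0035971 + 0.0270270) = √0.0306241 = 0.174997
z = (z1 − z2)/SE = (0.585982 − (-0.167550)) / 0.174997 = 0.753532 / 0.174997 = 4.306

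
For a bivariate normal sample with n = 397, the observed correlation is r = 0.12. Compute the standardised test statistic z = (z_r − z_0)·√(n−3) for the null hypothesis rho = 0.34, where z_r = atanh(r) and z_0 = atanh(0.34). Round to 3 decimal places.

-4.635

z_r = atanh(0.12) = 0.120581,  z_0 = atanh(0.34) = 0.354093
SE = 1/√(n−3) = 1/√394 = 0.050379
z = (z_r − z_0)/SE = (0.120581 − 0.354093) / 0.050379 = -0.233512 / 0.050379 = -4.635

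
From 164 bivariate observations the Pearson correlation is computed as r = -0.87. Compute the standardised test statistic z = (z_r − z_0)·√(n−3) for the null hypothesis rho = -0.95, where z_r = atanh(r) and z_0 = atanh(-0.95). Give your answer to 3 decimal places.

6.328

z_r = atanh(-0.87) = -1.333080,  z_0 = atanh(-0.95) = -1.831781
SE = 1/√(n−3) = 1/√161 = 0.078811
z = (z_r − z_0)/SE = (-1.333080 − (-1.831781)) / 0.078811 = 0.498701 / 0.078811 = 6.328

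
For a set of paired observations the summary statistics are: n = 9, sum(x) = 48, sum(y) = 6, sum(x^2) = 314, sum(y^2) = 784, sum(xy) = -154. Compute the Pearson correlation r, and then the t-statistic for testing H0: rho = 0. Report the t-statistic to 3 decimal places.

Numerator: nΣxy − (Σx)(Σy) = 9·(-154) − (48)(6) = -1674
Denominator: √[(nΣx²−(Σx)²)(nΣy²−(Σy)²)]
  nΣx²−(Σx)² = 9·314 − 2304 = 522;  nΣy²−(Σy)² = 9·784 − 36 = 7020
  √(522·7020) = √3664440 = 1914.2727
r = -1674 / 1914.2727 = -0.8745
t = r·√(n−2)/√(1−r²) = -0.8745·√7 / √(1−0.764750) = -2.313710 / 0.485026 = -4.770

-4.770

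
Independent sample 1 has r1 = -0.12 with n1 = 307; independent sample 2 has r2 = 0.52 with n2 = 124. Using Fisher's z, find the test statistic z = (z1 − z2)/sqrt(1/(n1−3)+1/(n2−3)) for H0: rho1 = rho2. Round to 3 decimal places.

z1 = atanh(-0.12) = -0.120581,  z2 = atanh(0.52) = 0.576340
SE = √(1/(n1−3) + 1/(n2−3)) = √(1/304 + 1/121) = √(0.0032895 + 0.0082645) = √0.0115540 = 0.107490
z = (z1 − z2)/SE = (-0.120581 − 0.576340) / 0.107490 = -0.696921 / 0.107490 = -6.484

-6.484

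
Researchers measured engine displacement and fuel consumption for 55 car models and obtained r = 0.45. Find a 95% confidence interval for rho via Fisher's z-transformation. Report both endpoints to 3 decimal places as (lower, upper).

(0.210, 0.639)

Fisher z: z_r = atanh(r) = ½·ln((1+0.45)/(1−0.45)) = 0.484700
SE(z) = 1/√(n−3) = 1/√52 = 0.138675
95% ⇒ z* = 1.960; margin = 1.960·0.138675 = 0.271803
CI on z-scale: (0.212897, 0.756503)
Back-transform: tanh(0.212897) = 0.209738, tanh(0.756503) = 0.639013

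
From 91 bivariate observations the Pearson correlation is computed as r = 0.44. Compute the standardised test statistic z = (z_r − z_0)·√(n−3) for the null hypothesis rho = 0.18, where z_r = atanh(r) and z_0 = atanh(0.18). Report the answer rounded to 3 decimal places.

2.723

Fisher z: atanh(0.44) = 0.472231, atanh(0.18) = 0.181983
z = (z_r − z_0)·√(n−3) = (0.472231 − 0.181983)·√88 = 0.290248 · 9.380832 = 2.723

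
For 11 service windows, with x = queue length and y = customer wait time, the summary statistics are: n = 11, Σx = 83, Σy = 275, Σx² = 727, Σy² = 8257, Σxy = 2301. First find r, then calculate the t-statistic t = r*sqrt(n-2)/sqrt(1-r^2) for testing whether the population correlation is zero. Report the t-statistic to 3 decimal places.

Numerator: nΣxy − (Σx)(Σy) = 11·2301 − (83)(275) = 2486
Denominator: √[(nΣx²−(Σx)²)(nΣy²−(Σy)²)]
  nΣx²−(Σx)² = 11·727 − 6889 = 1108;  nΣy²−(Σy)² = 11·8257 − 75625 = 15202
  √(1108·15202) = √16843816 = 4104.1218
r = 2486 / 4104.1218 = 0.6057
t = r·√(n−2)/√(1−r²) = 0.6057·√9 / √(1−0.366872) = 1.817100 / 0.795693 = 2.284

2.284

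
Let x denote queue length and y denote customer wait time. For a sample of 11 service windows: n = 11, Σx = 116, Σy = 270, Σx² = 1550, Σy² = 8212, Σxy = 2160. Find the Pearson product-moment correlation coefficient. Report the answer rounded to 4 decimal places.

Numerator: nΣxy − (Σx)(Σy) = 11·2160 − (116)(270) = -7560
Denominator: √[(nΣx²−(Σx)²)(nΣy²−(Σy)²)]
  nΣx²−(Σx)² = 11·1550 − 13456 = 3594;  nΣy²−(Σy)² = 11·8212 − 72900 = 17432
  √(3594·17432) = √62650608 = 7915.2137
r = -7560 / 7915.2137 = -0.9551

-0.9551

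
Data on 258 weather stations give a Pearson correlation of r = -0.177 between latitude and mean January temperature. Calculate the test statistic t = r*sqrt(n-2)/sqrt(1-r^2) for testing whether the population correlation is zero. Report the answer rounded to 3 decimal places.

t = r·√(n−2) / √(1−r²) with r = -0.177, n = 258
  = -0.177·√256 / √(1 − 0.031329)
  = -0.177·16.000000 / 0.984211
  = -2.832000 / 0.984211 = -2.877

-2.877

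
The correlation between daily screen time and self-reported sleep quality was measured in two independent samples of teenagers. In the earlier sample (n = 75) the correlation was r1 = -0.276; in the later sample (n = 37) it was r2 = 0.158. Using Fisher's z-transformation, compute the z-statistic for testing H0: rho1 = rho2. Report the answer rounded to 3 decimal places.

z1 = atanh(-0.276) = -0.283347,  z2 = atanh(0.158) = 0.159335
SE = √(1/(n1−3) + 1/(n2−3)) = √(1/72 + 1/34) = √(0.0138889 + 0.0294118) = √0.0433007 = 0.208088
z = (z1 − z2)/SE = (-0.283347 − 0.159335) / 0.208088 = -0.442682 / 0.208088 = -2.127

-2.127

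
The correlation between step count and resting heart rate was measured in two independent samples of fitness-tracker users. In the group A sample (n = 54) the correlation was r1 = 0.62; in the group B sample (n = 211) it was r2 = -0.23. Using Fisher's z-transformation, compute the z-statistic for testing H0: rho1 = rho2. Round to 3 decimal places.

6.139

Fisher z-transforms: z1 = atanh(0.62) = 0.725005, z2 = atanh(-0.23) = -0.234189; difference d = 0.959194
Var(d) = 1/51 + 1/208 = 0.0196078 + 0.0048077 = 0.0244155
z = d/√Var(d) = 0.959194 / √0.0244155 = 0.959194 / 0.156255 = 6.139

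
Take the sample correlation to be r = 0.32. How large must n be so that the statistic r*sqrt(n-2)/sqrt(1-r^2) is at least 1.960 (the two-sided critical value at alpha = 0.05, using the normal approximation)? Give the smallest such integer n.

36

Need r·√(n−2)/√(1−r²) ≥ 1.960
√(n−2) ≥ 1.960·√(1−0.1024) / 0.32 = 1.960·0.947418 / 0.32 = 5.8029
n−2 ≥ 33.6736  ⇒  n ≥ 35.6736
Smallest integer n = 36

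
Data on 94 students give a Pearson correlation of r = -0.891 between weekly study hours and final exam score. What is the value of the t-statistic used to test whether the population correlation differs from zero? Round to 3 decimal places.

t = r·√(n−2) / √(1−r²) with r = -0.891, n = 94
  = -0.891·√92 / √(1 − 0.793881)
  = -0.891·9.591663 / 0.454003
  = -8.546172 / 0.454003 = -18.824

-18.824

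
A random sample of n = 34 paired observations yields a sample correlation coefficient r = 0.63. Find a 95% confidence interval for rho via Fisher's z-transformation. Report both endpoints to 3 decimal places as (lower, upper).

(0.371, 0.798)

Fisher z: z_r = atanh(r) = ½·ln((1+0.63)/(1−0.63)) = 0.741416
SE(z) = 1/√(n−3) = 1/√31 = 0.179605
95% ⇒ z* = 1.960; margin = 1.960·0.179605 = 0.352026
CI on z-scale: (0.389390, 1.093442)
Back-transform: tanh(0.389390) = 0.370834, tanh(1.093442) = 0.798131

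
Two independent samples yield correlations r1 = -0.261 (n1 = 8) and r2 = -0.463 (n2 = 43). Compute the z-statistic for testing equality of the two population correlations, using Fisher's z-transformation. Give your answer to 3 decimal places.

0.493

Fisher z-transforms: z1 = atanh(-0.261) = -0.267181, z2 = atanh(-0.463) = -0.501123; difference d = 0.233942
Var(d) = 1/5 + 1/40 = 0.2000000 + 0.0250000 = 0.2250000
z = d/√Var(d) = 0.233942 / √0.2250000 = 0.233942 / 0.474342 = 0.493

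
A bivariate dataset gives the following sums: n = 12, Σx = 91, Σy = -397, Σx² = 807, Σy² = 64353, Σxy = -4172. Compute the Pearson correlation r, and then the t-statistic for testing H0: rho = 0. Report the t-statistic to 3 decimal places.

-1.705

Numerator: nΣxy − (Σx)(Σy) = 12·(-4172) − (91)(-397) = -13937
Denominator: √[(nΣx²−(Σx)²)(nΣy²−(Σy)²)]
  nΣx²−(Σx)² = 12·807 − 8281 = 1403;  nΣy²−(Σy)² = 12·64353 − 157609 = 614627
  √(1403·614627) = √862321681 = 29365.3142
r = -13937 / 29365.3142 = -0.4746
t = r·√(n−2)/√(1−r²) = -0.4746·√10 / √(1−0.225245) = -1.500817 / 0.880202 = -1.705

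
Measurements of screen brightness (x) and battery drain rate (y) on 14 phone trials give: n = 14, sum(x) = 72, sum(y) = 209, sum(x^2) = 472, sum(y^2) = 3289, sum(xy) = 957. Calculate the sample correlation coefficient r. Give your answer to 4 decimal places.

-0.8991

Numerator: nΣxy − (Σx)(Σy) = 14·957 − (72)(209) = -1650
Denominator: √[(nΣx²−(Σx)²)(nΣy²−(Σy)²)]
  nΣx²−(Σx)² = 14·472 − 5184 = 1424;  nΣy²−(Σy)² = 14·3289 − 43681 = 2365
  √(1424·2365) = √3367760 = 1835.1458
r = -1650 / 1835.1458 = -0.8991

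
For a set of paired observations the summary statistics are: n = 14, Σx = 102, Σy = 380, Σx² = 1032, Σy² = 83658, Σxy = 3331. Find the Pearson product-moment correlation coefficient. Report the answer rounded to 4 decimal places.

Numerator: nΣxy − (Σx)(Σy) = 14·3331 − (102)(380) = 7874
Denominator: √[(nΣx²−(Σx)²)(nΣy²−(Σy)²)]
  nΣx²−(Σx)² = 14·1032 − 10404 = 4044;  nΣy²−(Σy)² = 14·83658 − 144400 = 1026812
  √(4044·1026812) = √4152427728 = 64439.3337
r = 7874 / 64439.3337 = 0.1222

0.1222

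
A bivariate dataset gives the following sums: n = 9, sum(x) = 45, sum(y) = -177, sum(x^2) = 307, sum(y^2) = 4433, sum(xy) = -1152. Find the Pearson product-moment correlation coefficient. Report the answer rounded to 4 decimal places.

-0.9556

S_xy = nΣxy − ΣxΣy = 9·(-1152) − 45·(-177) = -10368 − (-7965) = -2403
S_xx = nΣx² − (Σx)² = 9·307 − 45² = 2763 − 2025 = 738
S_yy = nΣy² − (Σy)² = 9·4433 − (-177)² = 39897 − 31329 = 8568
r = S_xy / √(S_xx·S_yy) = -2403 / √(738·8568) = -2403 / √6323184 = -2403 / 2514.5942 = -0.9556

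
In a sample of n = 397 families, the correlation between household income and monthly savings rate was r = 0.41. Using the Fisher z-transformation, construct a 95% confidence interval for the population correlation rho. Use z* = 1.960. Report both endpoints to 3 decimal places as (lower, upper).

Fisher z: z_r = atanh(r) = ½·ln((1+0.41)/(1−0.41)) = 0.435611
SE(z) = 1/√(n−3) = 1/√394 = 0.050379
95% ⇒ z* = 1.960; margin = 1.960·0.050379 = 0.098743
CI on z-scale: (0.336868, 0.534354)
Back-transform: tanh(0.336868) = 0.324678, tanh(0.534354) = 0.488702

(0.325, 0.489)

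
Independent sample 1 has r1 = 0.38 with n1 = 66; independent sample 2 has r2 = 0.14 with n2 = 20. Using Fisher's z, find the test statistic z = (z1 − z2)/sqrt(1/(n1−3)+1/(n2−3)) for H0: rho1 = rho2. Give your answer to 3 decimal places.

Fisher z-transforms: z1 = atanh(0.38) = 0.400060, z2 = atanh(0.14) = 0.140926; difference d = 0.259134
Var(d) = 1/63 + 1/17 = 0.0158730 + 0.0588235 = 0.0746965
z = d/√Var(d) = 0.259134 / √0.0746965 = 0.259134 / 0.273307 = 0.948

0.948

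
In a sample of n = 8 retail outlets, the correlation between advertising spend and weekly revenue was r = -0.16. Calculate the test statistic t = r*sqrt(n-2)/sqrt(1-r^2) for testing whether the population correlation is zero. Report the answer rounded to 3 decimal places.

1 − r² = 1 − 0.0256 = 0.9744;  √(1−r²) = 0.987117
√(n−2) = √6 = 2.449490
t = r·√(n−2)/√(1−r²) = -0.16 · 2.449490 / 0.987117 = -0.397

-0.397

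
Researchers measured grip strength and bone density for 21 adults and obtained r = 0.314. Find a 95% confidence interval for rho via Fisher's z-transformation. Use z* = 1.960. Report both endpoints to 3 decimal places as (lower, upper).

z_r = atanh(0.314) = 0.324977;  SE = 1/√(n−3) = 1/√18 = 0.235702
z-limits: 0.324977 ± 1.960·0.235702 = 0.324977 ± 0.461976 = [-0.136999, 0.786953]
ρ-limits: (tanh -0.136999, tanh 0.786953) = (-0.136, 0.657)

(-0.136, 0.657)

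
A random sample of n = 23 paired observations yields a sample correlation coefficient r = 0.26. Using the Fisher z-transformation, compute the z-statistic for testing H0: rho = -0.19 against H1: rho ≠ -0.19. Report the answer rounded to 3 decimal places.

Fisher z: atanh(0.26) = 0.266108, atanh(-0.19) = -0.192337
z = (z_r − z_0)·√(n−3) = (0.266108 − (-0.192337))·√20 = 0.458445 · 4.472136 = 2.050

2.050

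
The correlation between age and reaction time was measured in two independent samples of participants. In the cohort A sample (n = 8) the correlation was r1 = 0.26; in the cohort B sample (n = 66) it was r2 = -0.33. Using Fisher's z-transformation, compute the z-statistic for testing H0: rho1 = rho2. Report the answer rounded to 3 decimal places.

1.311

Fisher z-transforms: z1 = atanh(0.26) = 0.266108, z2 = atanh(-0.33) = -0.342828; difference d = 0.608936
Var(d) = 1/5 + 1/63 = 0.2000000 + 0.0158730 = 0.2158730
z = d/√Var(d) = 0.608936 / √0.2158730 = 0.608936 / 0.464621 = 1.311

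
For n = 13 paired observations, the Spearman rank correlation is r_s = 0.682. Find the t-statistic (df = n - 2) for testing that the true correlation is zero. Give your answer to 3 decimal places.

1 − r_s² = 1 − 0.465124 = 0.534876;  √(1−r_s²) = 0.731352
√(n−2) = √11 = 3.316625
t = r_s·√(n−2)/√(1−r_s²) = 0.682 · 3.316625 / 0.731352 = 3.093

3.093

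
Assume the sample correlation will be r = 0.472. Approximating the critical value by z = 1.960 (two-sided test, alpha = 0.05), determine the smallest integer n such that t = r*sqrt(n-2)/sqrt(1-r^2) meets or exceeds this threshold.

16

Need r·√(n−2)/√(1−r²) ≥ 1.960
√(n−2) ≥ 1.960·√(1−0.222784) / 0.472 = 1.960·0.881599 / 0.472 = 3.6609
n−2 ≥ 13.4022  ⇒  n ≥ 15.4022
Smallest integer n = 16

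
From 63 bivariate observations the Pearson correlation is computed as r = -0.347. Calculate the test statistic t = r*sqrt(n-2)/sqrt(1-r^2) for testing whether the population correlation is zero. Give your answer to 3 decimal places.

-2.890

t = r·√(n−2) / √(1−r²) with r = -0.347, n = 63
  = -0.347·√61 / √(1 − 0.120409)
  = -0.347·7.810250 / 0.937865
  = -2.710157 / 0.937865 = -2.890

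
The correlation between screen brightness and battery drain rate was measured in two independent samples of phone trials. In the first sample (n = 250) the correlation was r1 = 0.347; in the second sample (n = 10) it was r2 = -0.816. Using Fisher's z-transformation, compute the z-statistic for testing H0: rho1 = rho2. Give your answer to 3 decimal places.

3.931

Fisher z-transforms: z1 = atanh(0.347) = 0.362029, z2 = atanh(-0.816) = -1.144728; difference d = 1.506757
Var(d) = 1/247 + 1/7 = 0.0040486 + 0.1428571 = 0.1469057
z = d/√Var(d) = 1.506757 / √0.1469057 = 1.506757 / 0.383283 = 3.931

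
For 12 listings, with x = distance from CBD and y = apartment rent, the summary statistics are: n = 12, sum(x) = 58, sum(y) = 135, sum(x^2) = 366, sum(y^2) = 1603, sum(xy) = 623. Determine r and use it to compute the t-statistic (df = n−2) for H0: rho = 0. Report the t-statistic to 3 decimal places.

Numerator: nΣxy − (Σx)(Σy) = 12·623 − (58)(135) = -354
Denominator: √[(nΣx²−(Σx)²)(nΣy²−(Σy)²)]
  nΣx²−(Σx)² = 12·366 − 3364 = 1028;  nΣy²−(Σy)² = 12·1603 − 18225 = 1011
  √(1028·1011) = √1039308 = 1019.4646
r = -354 / 1019.4646 = -0.3472
t = r·√(n−2)/√(1−r²) = -0.3472·√10 / √(1−0.120548) = -1.097943 / 0.937791 = -1.171

-1.171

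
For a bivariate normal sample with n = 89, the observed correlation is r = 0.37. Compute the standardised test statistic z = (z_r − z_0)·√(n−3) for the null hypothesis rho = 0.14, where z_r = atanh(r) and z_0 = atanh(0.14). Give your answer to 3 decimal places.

Fisher z: atanh(0.37) = 0.388423, atanh(0.14) = 0.140926
z = (z_r − z_0)·√(n−3) = (0.388423 − 0.140926)·√86 = 0.247497 · 9.273618 = 2.295

2.295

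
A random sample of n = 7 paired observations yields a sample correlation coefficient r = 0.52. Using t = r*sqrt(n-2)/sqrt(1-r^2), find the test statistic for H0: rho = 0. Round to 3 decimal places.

1 − r² = 1 − 0.2704 = 0.7296;  √(1−r²) = 0.854166
√(n−2) = √5 = 2.236068
t = r·√(n−2)/√(1−r²) = 0.52 · 2.236068 / 0.854166 = 1.361

1.361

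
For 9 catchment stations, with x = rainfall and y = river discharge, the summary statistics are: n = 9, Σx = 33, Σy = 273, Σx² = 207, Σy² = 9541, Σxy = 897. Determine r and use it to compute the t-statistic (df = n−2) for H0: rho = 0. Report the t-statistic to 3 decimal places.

-0.881

S_xy = nΣxy − ΣxΣy = 9·897 − 33·273 = 8073 − 9009 = -936
S_xx = nΣx² − (Σx)² = 9·207 − 33² = 1863 − 1089 = 774
S_yy = nΣy² − (Σy)² = 9·9541 − 273² = 85869 − 74529 = 11340
r = S_xy / √(S_xx·S_yy) = -936 / √(774·11340) = -936 / √8777160 = -936 / 2962.6272 = -0.3159
t = r·√(n−2)/√(1−r²) = -0.3159·√7 / √(1−0.099793) = -0.835793 / 0.948792 = -0.881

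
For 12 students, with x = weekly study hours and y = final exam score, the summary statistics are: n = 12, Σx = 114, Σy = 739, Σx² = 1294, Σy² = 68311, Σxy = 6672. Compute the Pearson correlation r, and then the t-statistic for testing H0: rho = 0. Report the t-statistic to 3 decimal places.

-0.509

S_xy = nΣxy − ΣxΣy = 12·6672 − 114·739 = 80064 − 84246 = -4182
S_xx = nΣx² − (Σx)² = 12·1294 − 114² = 15528 − 12996 = 2532
S_yy = nΣy² − (Σy)² = 12·68311 − 739² = 819732 − 546121 = 273611
r = S_xy / √(S_xx·S_yy) = -4182 / √(2532·273611) = -4182 / √692783052 = -4182 / 26320.7723 = -0.1589
t = r·√(n−2)/√(1−r²) = -0.1589·√10 / √(1−0.025249) = -0.502486 / 0.987295 = -0.509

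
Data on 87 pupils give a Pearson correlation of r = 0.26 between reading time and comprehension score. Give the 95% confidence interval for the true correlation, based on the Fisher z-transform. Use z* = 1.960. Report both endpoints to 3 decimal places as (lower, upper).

Fisher z: z_r = atanh(r) = ½·ln((1+0.26)/(1−0.26)) = 0.266108
SE(z) = 1/√(n−3) = 1/√84 = 0.109109
95% ⇒ z* = 1.960; margin = 1.960·0.109109 = 0.213854
CI on z-scale: (0.052254, 0.479962)
Back-transform: tanh(0.052254) = 0.052206, tanh(0.479962) = 0.446213

(0.052, 0.446)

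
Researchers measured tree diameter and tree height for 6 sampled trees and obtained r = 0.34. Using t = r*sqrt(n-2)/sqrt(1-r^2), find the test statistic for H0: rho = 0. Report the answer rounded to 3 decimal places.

t = r·√(n−2) / √(1−r²) with r = 0.34, n = 6
  = 0.34·√4 / √(1 − 0.1156)
  = 0.34·2.000000 / 0.940425
  = 0.680000 / 0.940425 = 0.723

0.723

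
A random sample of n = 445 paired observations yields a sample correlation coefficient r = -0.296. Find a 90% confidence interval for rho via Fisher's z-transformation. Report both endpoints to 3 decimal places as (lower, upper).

(-0.366, -0.223)

Fisher z: z_r = atanh(r) = ½·ln((1+(-0.296))/(1−(-0.296))) = -0.305130
SE(z) = 1/√(n−3) = 1/√442 = 0.047565
90% ⇒ z* = 1.645; margin = 1.645·0.047565 = 0.078244
CI on z-scale: (-0.383374, -0.226886)
Back-transform: tanh(-0.383374) = -0.365634, tanh(-0.226886) = -0.223071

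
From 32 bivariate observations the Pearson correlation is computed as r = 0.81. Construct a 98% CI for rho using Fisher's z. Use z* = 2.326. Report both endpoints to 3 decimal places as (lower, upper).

(0.601, 0.915)

z_r = atanh(0.81) = 1.127029;  SE = 1/√(n−3) = 1/√29 = 0.185695
z-limits: 1.127029 ± 2.326·0.185695 = 1.127029 ± 0.431927 = [0.695102, 1.558956]
ρ-limits: (tanh 0.695102, tanh 1.558956) = (0.601, 0.915)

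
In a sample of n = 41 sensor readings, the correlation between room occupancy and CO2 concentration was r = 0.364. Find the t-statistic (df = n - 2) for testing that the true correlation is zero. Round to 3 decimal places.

t = r·√(n−2) / √(1−r²) with r = 0.364, n = 41
  = 0.364·√39 / √(1 − 0.132496)
  = 0.364·6.244998 / 0.931399
  = 2.273179 / 0.931399 = 2.441

2.441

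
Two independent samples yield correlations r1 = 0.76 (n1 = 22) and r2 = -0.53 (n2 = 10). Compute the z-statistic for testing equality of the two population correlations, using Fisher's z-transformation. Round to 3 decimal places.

3.588

Fisher z-transforms: z1 = atanh(0.76) = 0.996215, z2 = atanh(-0.53) = -0.590145; difference d = 1.586360
Var(d) = 1/19 + 1/7 = 0.0526316 + 0.1428571 = 0.1954887
z = d/√Var(d) = 1.586360 / √0.1954887 = 1.586360 / 0.442141 = 3.588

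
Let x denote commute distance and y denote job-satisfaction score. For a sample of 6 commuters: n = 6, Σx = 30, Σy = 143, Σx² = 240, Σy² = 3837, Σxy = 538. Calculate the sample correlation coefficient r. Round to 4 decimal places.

S_xy = nΣxy − ΣxΣy = 6·538 − 30·143 = 3228 − 4290 = -1062
S_xx = nΣx² − (Σx)² = 6·240 − 30² = 1440 − 900 = 540
S_yy = nΣy² − (Σy)² = 6·3837 − 143² = 23022 − 20449 = 2573
r = S_xy / √(S_xx·S_yy) = -1062 / √(540·2573) = -1062 / √1389420 = -1062 / 1178.7366 = -0.9010

-0.9010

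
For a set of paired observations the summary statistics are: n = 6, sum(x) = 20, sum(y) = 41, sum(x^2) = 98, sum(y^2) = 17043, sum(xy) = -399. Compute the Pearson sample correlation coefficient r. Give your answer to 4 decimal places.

Numerator: nΣxy − (Σx)(Σy) = 6·(-399) − (20)(41) = -3214
Denominator: √[(nΣx²−(Σx)²)(nΣy²−(Σy)²)]
  nΣx²−(Σx)² = 6·98 − 400 = 188;  nΣy²−(Σy)² = 6·17043 − 1681 = 100577
  √(188·100577) = √18908476 = 4348.3877
r = -3214 / 4348.3877 = -0.7391

-0.7391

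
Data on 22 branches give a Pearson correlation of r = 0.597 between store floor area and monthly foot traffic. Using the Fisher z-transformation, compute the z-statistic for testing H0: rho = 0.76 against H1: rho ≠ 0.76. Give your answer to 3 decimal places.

-1.341

Fisher z: atanh(0.597) = 0.688473, atanh(0.76) = 0.996215
z = (z_r − z_0)·√(n−3) = (0.688473 − 0.996215)·√19 = -0.307742 · 4.358899 = -1.341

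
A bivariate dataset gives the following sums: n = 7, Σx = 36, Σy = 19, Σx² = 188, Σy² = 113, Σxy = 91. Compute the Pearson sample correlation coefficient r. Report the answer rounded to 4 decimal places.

-0.5068

Numerator: nΣxy − (Σx)(Σy) = 7·91 − (36)(19) = -47
Denominator: √[(nΣx²−(Σx)²)(nΣy²−(Σy)²)]
  nΣx²−(Σx)² = 7·188 − 1296 = 20;  nΣy²−(Σy)² = 7·113 − 361 = 430
  √(20·430) = √8600 = 92.7362
r = -47 / 92.7362 = -0.5068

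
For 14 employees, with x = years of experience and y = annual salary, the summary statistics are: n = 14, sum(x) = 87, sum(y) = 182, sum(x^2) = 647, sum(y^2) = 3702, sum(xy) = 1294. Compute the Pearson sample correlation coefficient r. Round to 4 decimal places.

Numerator: nΣxy − (Σx)(Σy) = 14·1294 − (87)(182) = 2282
Denominator: √[(nΣx²−(Σx)²)(nΣy²−(Σy)²)]
  nΣx²−(Σx)² = 14·647 − 7569 = 1489;  nΣy²−(Σy)² = 14·3702 − 33124 = 18704
  √(1489·18704) = √27850256 = 5277.3342
r = 2282 / 5277.3342 = 0.4324

0.4324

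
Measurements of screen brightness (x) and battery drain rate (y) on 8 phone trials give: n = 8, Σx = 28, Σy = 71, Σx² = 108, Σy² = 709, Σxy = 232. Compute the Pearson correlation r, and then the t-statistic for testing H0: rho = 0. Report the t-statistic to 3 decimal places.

S_xy = nΣxy − ΣxΣy = 8·232 − 28·71 = 1856 − 1988 = -132
S_xx = nΣx² − (Σx)² = 8·108 − 28² = 864 − 784 = 80
S_yy = nΣy² − (Σy)² = 8·709 − 71² = 5672 − 5041 = 631
r = S_xy / √(S_xx·S_yy) = -132 / √(80·631) = -132 / √50480 = -132 / 224.6775 = -0.5875
t = r·√(n−2)/√(1−r²) = -0.5875·√6 / √(1−0.345156) = -1.439075 / 0.809224 = -1.778

-1.778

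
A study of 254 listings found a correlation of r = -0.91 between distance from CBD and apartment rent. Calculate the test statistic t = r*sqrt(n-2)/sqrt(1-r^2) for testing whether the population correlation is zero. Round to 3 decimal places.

-34.842

t = r·√(n−2) / √(1−r²) with r = -0.91, n = 254
  = -0.91·√252 / √(1 − 0.8281)
  = -0.91·15.874508 / 0.414608
  = -14.445802 / 0.414608 = -34.842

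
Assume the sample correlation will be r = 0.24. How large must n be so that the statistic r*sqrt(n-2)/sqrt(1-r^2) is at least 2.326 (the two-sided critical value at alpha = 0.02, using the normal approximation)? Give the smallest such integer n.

Need r·√(n−2)/√(1−r²) ≥ 2.326
√(n−2) ≥ 2.326·√(1−0.0576) / 0.24 = 2.326·0.970773 / 0.24 = 9.4084
n−2 ≥ 88.5180  ⇒  n ≥ 90.5180
Smallest integer n = 91

91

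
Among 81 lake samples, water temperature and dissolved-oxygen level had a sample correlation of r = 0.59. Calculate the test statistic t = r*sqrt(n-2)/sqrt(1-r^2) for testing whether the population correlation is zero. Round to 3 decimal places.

1 − r² = 1 − 0.3481 = 0.6519;  √(1−r²) = 0.807403
√(n−2) = √79 = 8.888194
t = r·√(n−2)/√(1−r²) = 0.59 · 8.888194 / 0.807403 = 6.495

6.495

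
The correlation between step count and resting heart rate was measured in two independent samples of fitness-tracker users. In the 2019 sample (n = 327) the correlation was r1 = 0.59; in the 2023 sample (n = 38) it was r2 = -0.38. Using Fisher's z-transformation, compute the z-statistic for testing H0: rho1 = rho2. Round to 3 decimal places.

z1 = atanh(0.59) = 0.677666,  z2 = atanh(-0.38) = -0.400060
SE = √(1/(n1−3) + 1/(n2−3)) = √(1/324 + 1/35) = √(0.0030864 + 0.0285714) = √0.0316578 = 0.177926
z = (z1 − z2)/SE = (0.677666 − (-0.400060)) / 0.177926 = 1.077726 / 0.177926 = 6.057

6.057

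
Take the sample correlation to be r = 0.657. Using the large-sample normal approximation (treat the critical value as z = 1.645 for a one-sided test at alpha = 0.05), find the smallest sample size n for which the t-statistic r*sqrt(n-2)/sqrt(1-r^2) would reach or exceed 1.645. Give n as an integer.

6

r√(n−2)/√(1−r²) ≥ 1.645  ⇔  n−2 ≥ (1.645)²·(1−r²)/r²
(1−r²)/r² = (1−0.431649)/0.431649 = 1.3167
n ≥ 2 + 2.706025·1.3167 = 2 + 3.5630 = 5.5630
⌈5.5630⌉ = 6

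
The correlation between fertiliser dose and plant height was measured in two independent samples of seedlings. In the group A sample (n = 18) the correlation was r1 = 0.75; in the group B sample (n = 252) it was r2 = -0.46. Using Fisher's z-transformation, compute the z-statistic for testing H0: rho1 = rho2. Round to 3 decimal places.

5.530

z1 = atanh(0.75) = 0.972955,  z2 = atanh(-0.46) = -0.497311
SE = √(1/(n1−3) + 1/(n2−3)) = √(1/15 + 1/249) = √(0.0666667 + 0.0040161) = √0.0706828 = 0.265862
z = (z1 − z2)/SE = (0.972955 − (-0.497311)) / 0.265862 = 1.470266 / 0.265862 = 5.530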